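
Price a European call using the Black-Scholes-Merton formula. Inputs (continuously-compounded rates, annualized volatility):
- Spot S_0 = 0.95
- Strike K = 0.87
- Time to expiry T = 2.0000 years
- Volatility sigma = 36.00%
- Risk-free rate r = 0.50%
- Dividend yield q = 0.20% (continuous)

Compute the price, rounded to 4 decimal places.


d1 = (ln(S/K) + (r - q + 0.5*sigma^2) * T) / (sigma * sqrt(T)) = 0.43913054
d2 = d1 - sigma * sqrt(T) = -0.06998634
exp(-rT) = 0.99004983; exp(-qT) = 0.99600799
C = S_0 * exp(-qT) * N(d1) - K * exp(-rT) * N(d2)
N(d1) = 0.66971653; N(d2) = 0.47210227
C = 0.9500 * 0.99600799 * 0.66971653 - 0.8700 * 0.99004983 * 0.47210227 = 0.2270

Answer: Price = 0.2270


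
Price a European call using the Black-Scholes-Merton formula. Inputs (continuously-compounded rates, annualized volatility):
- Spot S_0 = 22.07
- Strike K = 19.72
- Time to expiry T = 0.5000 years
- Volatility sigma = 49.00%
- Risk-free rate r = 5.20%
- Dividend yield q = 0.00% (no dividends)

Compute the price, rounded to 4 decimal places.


d1 = (ln(S/K) + (r - q + 0.5*sigma^2) * T) / (sigma * sqrt(T)) = 0.57322079
d2 = d1 - sigma * sqrt(T) = 0.22673847
exp(-rT) = 0.97433509; exp(-qT) = 1.00000000
C = S_0 * exp(-qT) * N(d1) - K * exp(-rT) * N(d2)
N(d1) = 0.71675240; N(d2) = 0.58968644
C = 22.0700 * 1.00000000 * 0.71675240 - 19.7200 * 0.97433509 * 0.58968644 = 4.4886

Answer: Price = 4.4886


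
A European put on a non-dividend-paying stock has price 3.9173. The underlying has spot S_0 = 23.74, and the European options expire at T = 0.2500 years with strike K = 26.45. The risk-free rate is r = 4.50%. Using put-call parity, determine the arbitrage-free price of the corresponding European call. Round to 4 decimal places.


Answer: Call price = 1.5032

Derivation:
Put-call parity: C - P = S_0 * exp(-qT) - K * exp(-rT).
S_0 * exp(-qT) = 23.7400 * 1.00000000 = 23.74000000
K * exp(-rT) = 26.4500 * 0.98881304 = 26.15410503
C = P + S*exp(-qT) - K*exp(-rT)
C = 3.9173 + 23.74000000 - 26.15410503 = 1.5032


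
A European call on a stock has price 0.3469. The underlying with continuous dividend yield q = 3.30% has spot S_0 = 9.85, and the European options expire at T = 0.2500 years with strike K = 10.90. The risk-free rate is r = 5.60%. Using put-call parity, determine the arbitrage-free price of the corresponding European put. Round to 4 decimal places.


Answer: Put price = 1.3263

Derivation:
Put-call parity: C - P = S_0 * exp(-qT) - K * exp(-rT).
S_0 * exp(-qT) = 9.8500 * 0.99178394 = 9.76907179
K * exp(-rT) = 10.9000 * 0.98609754 = 10.74846323
P = C - S*exp(-qT) + K*exp(-rT)
P = 0.3469 - 9.76907179 + 10.74846323 = 1.3263


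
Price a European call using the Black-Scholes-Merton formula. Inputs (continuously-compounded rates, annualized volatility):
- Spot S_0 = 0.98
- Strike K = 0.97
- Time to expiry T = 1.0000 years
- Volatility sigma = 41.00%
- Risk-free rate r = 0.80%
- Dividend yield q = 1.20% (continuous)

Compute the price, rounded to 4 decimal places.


d1 = (ln(S/K) + (r - q + 0.5*sigma^2) * T) / (sigma * sqrt(T)) = 0.22025976
d2 = d1 - sigma * sqrt(T) = -0.18974024
exp(-rT) = 0.99203191; exp(-qT) = 0.98807171
C = S_0 * exp(-qT) * N(d1) - K * exp(-rT) * N(d2)
N(d1) = 0.58716557; N(d2) = 0.42475634
C = 0.9800 * 0.98807171 * 0.58716557 - 0.9700 * 0.99203191 * 0.42475634 = 0.1598

Answer: Price = 0.1598


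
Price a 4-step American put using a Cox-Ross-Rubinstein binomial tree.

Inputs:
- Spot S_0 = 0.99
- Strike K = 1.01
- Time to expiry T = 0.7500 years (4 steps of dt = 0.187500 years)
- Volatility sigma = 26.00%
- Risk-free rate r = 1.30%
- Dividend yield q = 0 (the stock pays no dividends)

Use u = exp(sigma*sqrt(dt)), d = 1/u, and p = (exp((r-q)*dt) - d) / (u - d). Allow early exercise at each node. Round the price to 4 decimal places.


Answer: Price = V(0,0) = 0.0943

Derivation:
dt = T/N = 0.187500
u = exp(sigma*sqrt(dt)) = 1.119165; d = 1/u = 0.893523
p = (exp((r-q)*dt) - d) / (u - d) = 0.482700
Discount per step: exp(-r*dt) = 0.997565
Stock lattice S(k, i) with i counting down-moves:
  k=0: S(0,0) = 0.9900
  k=1: S(1,0) = 1.1080; S(1,1) = 0.8846
  k=2: S(2,0) = 1.2400; S(2,1) = 0.9900; S(2,2) = 0.7904
  k=3: S(3,0) = 1.3878; S(3,1) = 1.1080; S(3,2) = 0.8846; S(3,3) = 0.7062
  k=4: S(4,0) = 1.5531; S(4,1) = 1.2400; S(4,2) = 0.9900; S(4,3) = 0.7904; S(4,4) = 0.6310
Terminal payoffs V(N, i) = max(K - S_T, 0):
  V(4,0) = 0.000000; V(4,1) = 0.000000; V(4,2) = 0.020000; V(4,3) = 0.219601; V(4,4) = 0.378958
Backward induction: V(k, i) = exp(-r*dt) * [p * V(k+1, i) + (1-p) * V(k+1, i+1)]; then take max(V_cont, immediate exercise) for American.
  V(3,0) = exp(-r*dt) * [p*0.000000 + (1-p)*0.000000] = 0.000000; exercise = 0.000000; V(3,0) = max -> 0.000000
  V(3,1) = exp(-r*dt) * [p*0.000000 + (1-p)*0.020000] = 0.010321; exercise = 0.000000; V(3,1) = max -> 0.010321
  V(3,2) = exp(-r*dt) * [p*0.020000 + (1-p)*0.219601] = 0.122953; exercise = 0.125412; V(3,2) = max -> 0.125412
  V(3,3) = exp(-r*dt) * [p*0.219601 + (1-p)*0.378958] = 0.301301; exercise = 0.303760; V(3,3) = max -> 0.303760
  V(2,0) = exp(-r*dt) * [p*0.000000 + (1-p)*0.010321] = 0.005326; exercise = 0.000000; V(2,0) = max -> 0.005326
  V(2,1) = exp(-r*dt) * [p*0.010321 + (1-p)*0.125412] = 0.069688; exercise = 0.020000; V(2,1) = max -> 0.069688
  V(2,2) = exp(-r*dt) * [p*0.125412 + (1-p)*0.303760] = 0.217142; exercise = 0.219601; V(2,2) = max -> 0.219601
  V(1,0) = exp(-r*dt) * [p*0.005326 + (1-p)*0.069688] = 0.038526; exercise = 0.000000; V(1,0) = max -> 0.038526
  V(1,1) = exp(-r*dt) * [p*0.069688 + (1-p)*0.219601] = 0.146879; exercise = 0.125412; V(1,1) = max -> 0.146879
  V(0,0) = exp(-r*dt) * [p*0.038526 + (1-p)*0.146879] = 0.094347; exercise = 0.020000; V(0,0) = max -> 0.094347


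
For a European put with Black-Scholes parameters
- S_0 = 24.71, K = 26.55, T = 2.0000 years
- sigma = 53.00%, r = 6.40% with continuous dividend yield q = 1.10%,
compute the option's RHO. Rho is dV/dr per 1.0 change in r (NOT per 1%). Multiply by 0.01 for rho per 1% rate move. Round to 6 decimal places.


Answer: Rho = -29.386330

Derivation:
d1 = 0.4203660056; d2 = -0.3291671825
phi(d1) = 0.3652065034; exp(-qT) = 0.9782402351; exp(-rT) = 0.8798533791
N(-d2) = 0.6289853367
Rho = -K*T*exp(-rT)*N(-d2) = -26.5500 * 2.0000 * 0.8798533791 * 0.6289853367 = -29.386330


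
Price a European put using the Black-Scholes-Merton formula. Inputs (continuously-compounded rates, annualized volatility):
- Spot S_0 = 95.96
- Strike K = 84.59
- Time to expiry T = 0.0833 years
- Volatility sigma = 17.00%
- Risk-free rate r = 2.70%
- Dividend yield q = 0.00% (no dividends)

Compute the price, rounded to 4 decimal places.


d1 = (ln(S/K) + (r - q + 0.5*sigma^2) * T) / (sigma * sqrt(T)) = 2.64074759
d2 = d1 - sigma * sqrt(T) = 2.59168263
exp(-rT) = 0.99775343; exp(-qT) = 1.00000000
P = K * exp(-rT) * N(-d2) - S_0 * exp(-qT) * N(-d1)
N(-d1) = 0.00413617; N(-d2) = 0.00477539
P = 84.5900 * 0.99775343 * 0.00477539 - 95.9600 * 1.00000000 * 0.00413617 = 0.0061

Answer: Price = 0.0061


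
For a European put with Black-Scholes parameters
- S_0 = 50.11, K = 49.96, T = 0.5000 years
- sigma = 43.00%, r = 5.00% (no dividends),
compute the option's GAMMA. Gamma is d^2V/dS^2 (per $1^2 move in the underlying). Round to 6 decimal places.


Answer: Gamma = 0.025415

Derivation:
d1 = 0.2441093885; d2 = -0.0599465274
phi(d1) = 0.3872312458; exp(-qT) = 1.0000000000; exp(-rT) = 0.9753099120
Gamma = exp(-qT) * phi(d1) / (S * sigma * sqrt(T)) = 1.0000000000 * 0.3872312458 / (50.1100 * 0.4300 * 0.7071067812) = 0.025415


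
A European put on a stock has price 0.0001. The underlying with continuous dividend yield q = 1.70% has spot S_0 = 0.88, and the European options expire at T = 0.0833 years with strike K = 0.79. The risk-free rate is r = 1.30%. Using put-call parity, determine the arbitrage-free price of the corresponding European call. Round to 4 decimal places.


Answer: Call price = 0.0897

Derivation:
Put-call parity: C - P = S_0 * exp(-qT) - K * exp(-rT).
S_0 * exp(-qT) = 0.8800 * 0.99858490 = 0.87875471
K * exp(-rT) = 0.7900 * 0.99891769 = 0.78914497
C = P + S*exp(-qT) - K*exp(-rT)
C = 0.0001 + 0.87875471 - 0.78914497 = 0.0897


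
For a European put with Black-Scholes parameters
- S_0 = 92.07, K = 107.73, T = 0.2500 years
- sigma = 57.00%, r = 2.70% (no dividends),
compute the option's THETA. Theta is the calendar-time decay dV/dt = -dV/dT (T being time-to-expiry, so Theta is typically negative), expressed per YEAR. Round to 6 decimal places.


d1 = -0.3849699635; d2 = -0.6699699635
phi(d1) = 0.3704490096; exp(-qT) = 1.0000000000; exp(-rT) = 0.9932727301
Theta = -S*exp(-qT)*phi(d1)*sigma/(2*sqrt(T)) + r*K*exp(-rT)*N(-d2) - q*S*exp(-qT)*N(-d1)
N(-d1) = 0.6498701653; N(-d2) = 0.7485615311; sqrt(T) = 0.5000000000
Term 1 = -92.0700 * 1.0000000000 * 0.3704490096 * 0.5700 / (2 * 0.5000000000) = -19.4411269789
Term 2 = 0.0270 * 107.7300 * 0.9932727301 * 0.7485615311 = 2.1627008007
Term 3 = 0 (no dividend yield, q = 0)
Theta = -19.4411269789 + (2.1627008007) + (0.0000000000) = -17.278426

Answer: Theta = -17.278426


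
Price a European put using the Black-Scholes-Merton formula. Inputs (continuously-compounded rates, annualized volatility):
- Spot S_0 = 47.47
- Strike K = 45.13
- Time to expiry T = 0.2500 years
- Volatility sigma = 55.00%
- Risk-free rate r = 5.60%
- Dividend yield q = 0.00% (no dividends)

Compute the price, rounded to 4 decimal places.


Answer: Price = 3.6825

Derivation:
d1 = (ln(S/K) + (r - q + 0.5*sigma^2) * T) / (sigma * sqrt(T)) = 0.37222989
d2 = d1 - sigma * sqrt(T) = 0.09722989
exp(-rT) = 0.98609754; exp(-qT) = 1.00000000
P = K * exp(-rT) * N(-d2) - S_0 * exp(-qT) * N(-d1)
N(-d1) = 0.35486085; N(-d2) = 0.46127192
P = 45.1300 * 0.98609754 * 0.46127192 - 47.4700 * 1.00000000 * 0.35486085 = 3.6825


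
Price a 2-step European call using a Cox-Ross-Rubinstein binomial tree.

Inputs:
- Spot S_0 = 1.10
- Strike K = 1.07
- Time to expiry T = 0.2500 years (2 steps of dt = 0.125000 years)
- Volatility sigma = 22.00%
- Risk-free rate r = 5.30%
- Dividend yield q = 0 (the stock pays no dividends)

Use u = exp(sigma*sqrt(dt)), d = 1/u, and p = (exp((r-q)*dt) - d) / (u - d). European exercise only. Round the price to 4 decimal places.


dt = T/N = 0.125000
u = exp(sigma*sqrt(dt)) = 1.080887; d = 1/u = 0.925166
p = (exp((r-q)*dt) - d) / (u - d) = 0.523250
Discount per step: exp(-r*dt) = 0.993397
Stock lattice S(k, i) with i counting down-moves:
  k=0: S(0,0) = 1.1000
  k=1: S(1,0) = 1.1890; S(1,1) = 1.0177
  k=2: S(2,0) = 1.2851; S(2,1) = 1.1000; S(2,2) = 0.9415
Terminal payoffs V(N, i) = max(S_T - K, 0):
  V(2,0) = 0.215148; V(2,1) = 0.030000; V(2,2) = 0.000000
Backward induction: V(k, i) = exp(-r*dt) * [p * V(k+1, i) + (1-p) * V(k+1, i+1)].
  V(1,0) = exp(-r*dt) * [p*0.215148 + (1-p)*0.030000] = 0.126041
  V(1,1) = exp(-r*dt) * [p*0.030000 + (1-p)*0.000000] = 0.015594
  V(0,0) = exp(-r*dt) * [p*0.126041 + (1-p)*0.015594] = 0.072901

Answer: Price = V(0,0) = 0.0729


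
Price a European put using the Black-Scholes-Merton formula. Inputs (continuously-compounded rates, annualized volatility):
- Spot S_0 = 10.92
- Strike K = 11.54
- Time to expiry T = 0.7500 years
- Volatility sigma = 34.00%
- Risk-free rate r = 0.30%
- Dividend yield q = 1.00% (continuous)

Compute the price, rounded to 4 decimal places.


d1 = (ln(S/K) + (r - q + 0.5*sigma^2) * T) / (sigma * sqrt(T)) = -0.05815374
d2 = d1 - sigma * sqrt(T) = -0.35260238
exp(-rT) = 0.99775253; exp(-qT) = 0.99252805
P = K * exp(-rT) * N(-d2) - S_0 * exp(-qT) * N(-d1)
N(-d1) = 0.52318692; N(-d2) = 0.63780672
P = 11.5400 * 0.99775253 * 0.63780672 - 10.9200 * 0.99252805 * 0.52318692 = 1.6732

Answer: Price = 1.6732


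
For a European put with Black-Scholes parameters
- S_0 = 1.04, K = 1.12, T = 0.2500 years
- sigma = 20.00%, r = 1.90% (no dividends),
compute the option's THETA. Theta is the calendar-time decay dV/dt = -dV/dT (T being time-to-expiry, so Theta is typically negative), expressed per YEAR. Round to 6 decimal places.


d1 = -0.6435797215; d2 = -0.7435797215
phi(d1) = 0.3243163138; exp(-qT) = 1.0000000000; exp(-rT) = 0.9952612634
Theta = -S*exp(-qT)*phi(d1)*sigma/(2*sqrt(T)) + r*K*exp(-rT)*N(-d2) - q*S*exp(-qT)*N(-d1)
N(-d1) = 0.7400759983; N(-d2) = 0.7714346125; sqrt(T) = 0.5000000000
Term 1 = -1.0400 * 1.0000000000 * 0.3243163138 * 0.2000 / (2 * 0.5000000000) = -0.0674577933
Term 2 = 0.0190 * 1.1200 * 0.9952612634 * 0.7714346125 = 0.0163383368
Term 3 = 0 (no dividend yield, q = 0)
Theta = -0.0674577933 + (0.0163383368) + (0.0000000000) = -0.051119

Answer: Theta = -0.051119


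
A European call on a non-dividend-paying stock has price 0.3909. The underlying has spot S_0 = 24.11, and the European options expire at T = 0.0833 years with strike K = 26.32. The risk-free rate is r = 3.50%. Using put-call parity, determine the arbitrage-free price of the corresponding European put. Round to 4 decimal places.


Put-call parity: C - P = S_0 * exp(-qT) - K * exp(-rT).
S_0 * exp(-qT) = 24.1100 * 1.00000000 = 24.11000000
K * exp(-rT) = 26.3200 * 0.99708875 = 26.24337579
P = C - S*exp(-qT) + K*exp(-rT)
P = 0.3909 - 24.11000000 + 26.24337579 = 2.5243

Answer: Put price = 2.5243


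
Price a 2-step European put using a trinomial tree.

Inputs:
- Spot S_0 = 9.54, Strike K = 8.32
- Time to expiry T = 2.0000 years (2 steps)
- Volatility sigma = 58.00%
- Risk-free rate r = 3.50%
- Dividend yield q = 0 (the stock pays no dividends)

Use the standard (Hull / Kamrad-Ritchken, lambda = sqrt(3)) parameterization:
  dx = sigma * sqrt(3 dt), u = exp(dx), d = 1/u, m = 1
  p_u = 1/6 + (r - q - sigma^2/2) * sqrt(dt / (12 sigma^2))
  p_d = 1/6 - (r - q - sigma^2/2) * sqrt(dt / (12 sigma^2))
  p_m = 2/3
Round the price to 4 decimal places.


dt = T/N = 1.000000; dx = sigma*sqrt(3*dt) = 1.004589
u = exp(dx) = 2.730786; d = 1/u = 0.366195
p_u = 0.100371, p_m = 0.666667, p_d = 0.232962
Discount per step: exp(-r*dt) = 0.965605
Stock lattice S(k, j) with j the centered position index:
  k=0: S(0,+0) = 9.5400
  k=1: S(1,-1) = 3.4935; S(1,+0) = 9.5400; S(1,+1) = 26.0517
  k=2: S(2,-2) = 1.2793; S(2,-1) = 3.4935; S(2,+0) = 9.5400; S(2,+1) = 26.0517; S(2,+2) = 71.1416
Terminal payoffs V(N, j) = max(K - S_T, 0):
  V(2,-2) = 7.040698; V(2,-1) = 4.826500; V(2,+0) = 0.000000; V(2,+1) = 0.000000; V(2,+2) = 0.000000
Backward induction: V(k, j) = exp(-r*dt) * [p_u * V(k+1, j+1) + p_m * V(k+1, j) + p_d * V(k+1, j-1)]
  V(1,-1) = exp(-r*dt) * [p_u*0.000000 + p_m*4.826500 + p_d*7.040698] = 4.690800
  V(1,+0) = exp(-r*dt) * [p_u*0.000000 + p_m*0.000000 + p_d*4.826500] = 1.085720
  V(1,+1) = exp(-r*dt) * [p_u*0.000000 + p_m*0.000000 + p_d*0.000000] = 0.000000
  V(0,+0) = exp(-r*dt) * [p_u*0.000000 + p_m*1.085720 + p_d*4.690800] = 1.754112

Answer: Price = V(0,0) = 1.7541


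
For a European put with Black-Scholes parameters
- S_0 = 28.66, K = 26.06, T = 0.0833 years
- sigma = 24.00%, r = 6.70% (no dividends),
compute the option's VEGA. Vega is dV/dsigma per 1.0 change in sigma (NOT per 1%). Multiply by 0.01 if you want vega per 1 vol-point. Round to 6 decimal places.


Answer: Vega = 1.090487

Derivation:
d1 = 1.4881436018; d2 = 1.4188754273
phi(d1) = 0.1318323522; exp(-qT) = 1.0000000000; exp(-rT) = 0.9944344454
Vega = S * exp(-qT) * phi(d1) * sqrt(T) = 28.6600 * 1.0000000000 * 0.1318323522 * 0.2886173938 = 1.090487


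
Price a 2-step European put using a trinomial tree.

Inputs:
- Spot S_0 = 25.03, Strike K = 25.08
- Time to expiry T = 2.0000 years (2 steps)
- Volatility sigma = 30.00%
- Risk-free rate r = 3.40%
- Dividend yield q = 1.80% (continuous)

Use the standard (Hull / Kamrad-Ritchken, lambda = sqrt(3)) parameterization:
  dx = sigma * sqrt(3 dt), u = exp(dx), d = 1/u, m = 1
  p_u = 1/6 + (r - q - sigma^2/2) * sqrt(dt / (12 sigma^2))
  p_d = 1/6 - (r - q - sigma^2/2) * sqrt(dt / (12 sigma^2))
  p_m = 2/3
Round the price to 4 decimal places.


Answer: Price = V(0,0) = 3.0678

Derivation:
dt = T/N = 1.000000; dx = sigma*sqrt(3*dt) = 0.519615
u = exp(dx) = 1.681381; d = 1/u = 0.594749
p_u = 0.138761, p_m = 0.666667, p_d = 0.194572
Discount per step: exp(-r*dt) = 0.966572
Stock lattice S(k, j) with j the centered position index:
  k=0: S(0,+0) = 25.0300
  k=1: S(1,-1) = 14.8866; S(1,+0) = 25.0300; S(1,+1) = 42.0850
  k=2: S(2,-2) = 8.8538; S(2,-1) = 14.8866; S(2,+0) = 25.0300; S(2,+1) = 42.0850; S(2,+2) = 70.7608
Terminal payoffs V(N, j) = max(K - S_T, 0):
  V(2,-2) = 16.226219; V(2,-1) = 10.193424; V(2,+0) = 0.050000; V(2,+1) = 0.000000; V(2,+2) = 0.000000
Backward induction: V(k, j) = exp(-r*dt) * [p_u * V(k+1, j+1) + p_m * V(k+1, j) + p_d * V(k+1, j-1)]
  V(1,-1) = exp(-r*dt) * [p_u*0.050000 + p_m*10.193424 + p_d*16.226219] = 9.626782
  V(1,+0) = exp(-r*dt) * [p_u*0.000000 + p_m*0.050000 + p_d*10.193424] = 1.949273
  V(1,+1) = exp(-r*dt) * [p_u*0.000000 + p_m*0.000000 + p_d*0.050000] = 0.009403
  V(0,+0) = exp(-r*dt) * [p_u*0.009403 + p_m*1.949273 + p_d*9.626782] = 3.067822


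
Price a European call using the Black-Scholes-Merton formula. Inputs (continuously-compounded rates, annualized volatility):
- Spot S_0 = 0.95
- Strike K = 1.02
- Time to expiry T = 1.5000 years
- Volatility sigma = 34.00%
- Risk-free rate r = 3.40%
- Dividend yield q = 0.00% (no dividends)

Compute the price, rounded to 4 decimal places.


d1 = (ln(S/K) + (r - q + 0.5*sigma^2) * T) / (sigma * sqrt(T)) = 0.15994707
d2 = d1 - sigma * sqrt(T) = -0.25646619
exp(-rT) = 0.95027867; exp(-qT) = 1.00000000
C = S_0 * exp(-qT) * N(d1) - K * exp(-rT) * N(d2)
N(d1) = 0.56353861; N(d2) = 0.39879544
C = 0.9500 * 1.00000000 * 0.56353861 - 1.0200 * 0.95027867 * 0.39879544 = 0.1488

Answer: Price = 0.1488


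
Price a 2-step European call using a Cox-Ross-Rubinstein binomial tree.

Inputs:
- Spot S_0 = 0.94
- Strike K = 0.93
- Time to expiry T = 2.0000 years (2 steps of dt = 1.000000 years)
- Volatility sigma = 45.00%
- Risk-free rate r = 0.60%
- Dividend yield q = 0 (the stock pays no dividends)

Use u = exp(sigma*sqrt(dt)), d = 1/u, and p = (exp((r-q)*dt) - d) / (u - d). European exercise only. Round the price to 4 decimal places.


Answer: Price = V(0,0) = 0.2187

Derivation:
dt = T/N = 1.000000
u = exp(sigma*sqrt(dt)) = 1.568312; d = 1/u = 0.637628
p = (exp((r-q)*dt) - d) / (u - d) = 0.395827
Discount per step: exp(-r*dt) = 0.994018
Stock lattice S(k, i) with i counting down-moves:
  k=0: S(0,0) = 0.9400
  k=1: S(1,0) = 1.4742; S(1,1) = 0.5994
  k=2: S(2,0) = 2.3120; S(2,1) = 0.9400; S(2,2) = 0.3822
Terminal payoffs V(N, i) = max(S_T - K, 0):
  V(2,0) = 1.382027; V(2,1) = 0.010000; V(2,2) = 0.000000
Backward induction: V(k, i) = exp(-r*dt) * [p * V(k+1, i) + (1-p) * V(k+1, i+1)].
  V(1,0) = exp(-r*dt) * [p*1.382027 + (1-p)*0.010000] = 0.549777
  V(1,1) = exp(-r*dt) * [p*0.010000 + (1-p)*0.000000] = 0.003935
  V(0,0) = exp(-r*dt) * [p*0.549777 + (1-p)*0.003935] = 0.218678


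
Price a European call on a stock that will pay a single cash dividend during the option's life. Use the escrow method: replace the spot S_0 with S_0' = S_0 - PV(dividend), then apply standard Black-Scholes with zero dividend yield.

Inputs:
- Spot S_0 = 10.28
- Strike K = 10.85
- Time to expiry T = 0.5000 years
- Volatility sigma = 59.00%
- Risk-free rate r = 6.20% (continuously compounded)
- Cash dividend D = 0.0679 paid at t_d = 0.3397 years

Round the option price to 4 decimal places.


Answer: Price = 1.5644

Derivation:
PV(D) = D * exp(-r * t_d) = 0.0679 * 0.97915884 = 0.06648489
S_0' = S_0 - PV(D) = 10.2800 - 0.06648489 = 10.21351511
d1 = (ln(S_0'/K) + (r + sigma^2/2)*T) / (sigma*sqrt(T)) = 0.13799794
d2 = d1 - sigma*sqrt(T) = -0.27919506
exp(-rT) = 0.96947557
N(d1) = 0.55487898; N(d2) = 0.39004757
C = S_0' * N(d1) - K * exp(-rT) * N(d2) = 10.21351511 * 0.55487898 - 10.8500 * 0.96947557 * 0.39004757 = 1.5644


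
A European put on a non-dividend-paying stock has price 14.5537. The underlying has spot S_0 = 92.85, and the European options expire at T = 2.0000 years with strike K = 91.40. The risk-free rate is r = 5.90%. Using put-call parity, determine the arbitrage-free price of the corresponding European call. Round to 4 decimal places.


Put-call parity: C - P = S_0 * exp(-qT) - K * exp(-rT).
S_0 * exp(-qT) = 92.8500 * 1.00000000 = 92.85000000
K * exp(-rT) = 91.4000 * 0.88869605 = 81.22681921
C = P + S*exp(-qT) - K*exp(-rT)
C = 14.5537 + 92.85000000 - 81.22681921 = 26.1769

Answer: Call price = 26.1769


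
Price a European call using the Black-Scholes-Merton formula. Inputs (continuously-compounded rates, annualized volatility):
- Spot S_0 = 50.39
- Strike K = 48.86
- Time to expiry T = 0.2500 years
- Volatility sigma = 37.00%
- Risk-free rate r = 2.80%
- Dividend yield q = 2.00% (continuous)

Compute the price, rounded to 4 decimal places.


Answer: Price = 4.5022

Derivation:
d1 = (ln(S/K) + (r - q + 0.5*sigma^2) * T) / (sigma * sqrt(T)) = 0.26997933
d2 = d1 - sigma * sqrt(T) = 0.08497933
exp(-rT) = 0.99302444; exp(-qT) = 0.99501248
C = S_0 * exp(-qT) * N(d1) - K * exp(-rT) * N(d2)
N(d1) = 0.60641192; N(d2) = 0.53386109
C = 50.3900 * 0.99501248 * 0.60641192 - 48.8600 * 0.99302444 * 0.53386109 = 4.5022


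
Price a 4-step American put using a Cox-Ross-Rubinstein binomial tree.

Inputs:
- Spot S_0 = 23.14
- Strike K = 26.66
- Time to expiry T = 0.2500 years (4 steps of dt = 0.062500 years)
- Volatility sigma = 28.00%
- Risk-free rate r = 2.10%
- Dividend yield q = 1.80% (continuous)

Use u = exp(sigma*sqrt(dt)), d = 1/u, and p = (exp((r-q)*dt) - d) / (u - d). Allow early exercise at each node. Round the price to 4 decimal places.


dt = T/N = 0.062500
u = exp(sigma*sqrt(dt)) = 1.072508; d = 1/u = 0.932394
p = (exp((r-q)*dt) - d) / (u - d) = 0.483845
Discount per step: exp(-r*dt) = 0.998688
Stock lattice S(k, i) with i counting down-moves:
  k=0: S(0,0) = 23.1400
  k=1: S(1,0) = 24.8178; S(1,1) = 21.5756
  k=2: S(2,0) = 26.6173; S(2,1) = 23.1400; S(2,2) = 20.1169
  k=3: S(3,0) = 28.5473; S(3,1) = 24.8178; S(3,2) = 21.5756; S(3,3) = 18.7569
  k=4: S(4,0) = 30.6172; S(4,1) = 26.6173; S(4,2) = 23.1400; S(4,3) = 20.1169; S(4,4) = 17.4888
Terminal payoffs V(N, i) = max(K - S_T, 0):
  V(4,0) = 0.000000; V(4,1) = 0.042664; V(4,2) = 3.520000; V(4,3) = 6.543050; V(4,4) = 9.171164
Backward induction: V(k, i) = exp(-r*dt) * [p * V(k+1, i) + (1-p) * V(k+1, i+1)]; then take max(V_cont, immediate exercise) for American.
  V(3,0) = exp(-r*dt) * [p*0.000000 + (1-p)*0.042664] = 0.021992; exercise = 0.000000; V(3,0) = max -> 0.021992
  V(3,1) = exp(-r*dt) * [p*0.042664 + (1-p)*3.520000] = 1.835097; exercise = 1.842161; V(3,1) = max -> 1.842161
  V(3,2) = exp(-r*dt) * [p*3.520000 + (1-p)*6.543050] = 5.073698; exercise = 5.084407; V(3,2) = max -> 5.084407
  V(3,3) = exp(-r*dt) * [p*6.543050 + (1-p)*9.171164] = 7.889202; exercise = 7.903081; V(3,3) = max -> 7.903081
  V(2,0) = exp(-r*dt) * [p*0.021992 + (1-p)*1.842161] = 0.960219; exercise = 0.042664; V(2,0) = max -> 0.960219
  V(2,1) = exp(-r*dt) * [p*1.842161 + (1-p)*5.084407] = 3.511050; exercise = 3.520000; V(2,1) = max -> 3.520000
  V(2,2) = exp(-r*dt) * [p*5.084407 + (1-p)*7.903081] = 6.530701; exercise = 6.543050; V(2,2) = max -> 6.543050
  V(1,0) = exp(-r*dt) * [p*0.960219 + (1-p)*3.520000] = 2.278469; exercise = 1.842161; V(1,0) = max -> 2.278469
  V(1,1) = exp(-r*dt) * [p*3.520000 + (1-p)*6.543050] = 5.073698; exercise = 5.084407; V(1,1) = max -> 5.084407
  V(0,0) = exp(-r*dt) * [p*2.278469 + (1-p)*5.084407] = 3.721879; exercise = 3.520000; V(0,0) = max -> 3.721879

Answer: Price = V(0,0) = 3.7219


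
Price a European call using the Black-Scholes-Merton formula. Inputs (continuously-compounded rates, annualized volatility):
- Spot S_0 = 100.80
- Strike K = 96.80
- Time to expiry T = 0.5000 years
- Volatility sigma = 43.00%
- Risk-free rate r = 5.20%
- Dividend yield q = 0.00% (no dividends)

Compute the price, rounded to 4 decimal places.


d1 = (ln(S/K) + (r - q + 0.5*sigma^2) * T) / (sigma * sqrt(T)) = 0.37070932
d2 = d1 - sigma * sqrt(T) = 0.06665340
exp(-rT) = 0.97433509; exp(-qT) = 1.00000000
C = S_0 * exp(-qT) * N(d1) - K * exp(-rT) * N(d2)
N(d1) = 0.64457298; N(d2) = 0.52657118
C = 100.8000 * 1.00000000 * 0.64457298 - 96.8000 * 0.97433509 * 0.52657118 = 15.3091

Answer: Price = 15.3091


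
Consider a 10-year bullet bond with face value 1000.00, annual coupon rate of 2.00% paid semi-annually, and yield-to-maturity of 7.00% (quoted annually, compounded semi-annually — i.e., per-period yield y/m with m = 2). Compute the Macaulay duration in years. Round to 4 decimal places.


Coupon per period c = face * coupon_rate / m = 10.000000
Periods per year m = 2; per-period yield y/m = 0.035000
Number of cashflows N = 20
Cashflows (t years, CF_t, discount factor 1/(1+y/m)^(m*t), PV):
  t = 0.5000: CF_t = 10.000000, DF = 0.966184, PV = 9.661836
  t = 1.0000: CF_t = 10.000000, DF = 0.933511, PV = 9.335107
  t = 1.5000: CF_t = 10.000000, DF = 0.901943, PV = 9.019427
  t = 2.0000: CF_t = 10.000000, DF = 0.871442, PV = 8.714422
  t = 2.5000: CF_t = 10.000000, DF = 0.841973, PV = 8.419732
  t = 3.0000: CF_t = 10.000000, DF = 0.813501, PV = 8.135006
  t = 3.5000: CF_t = 10.000000, DF = 0.785991, PV = 7.859910
  t = 4.0000: CF_t = 10.000000, DF = 0.759412, PV = 7.594116
  t = 4.5000: CF_t = 10.000000, DF = 0.733731, PV = 7.337310
  t = 5.0000: CF_t = 10.000000, DF = 0.708919, PV = 7.089188
  t = 5.5000: CF_t = 10.000000, DF = 0.684946, PV = 6.849457
  t = 6.0000: CF_t = 10.000000, DF = 0.661783, PV = 6.617833
  t = 6.5000: CF_t = 10.000000, DF = 0.639404, PV = 6.394042
  t = 7.0000: CF_t = 10.000000, DF = 0.617782, PV = 6.177818
  t = 7.5000: CF_t = 10.000000, DF = 0.596891, PV = 5.968906
  t = 8.0000: CF_t = 10.000000, DF = 0.576706, PV = 5.767059
  t = 8.5000: CF_t = 10.000000, DF = 0.557204, PV = 5.572038
  t = 9.0000: CF_t = 10.000000, DF = 0.538361, PV = 5.383611
  t = 9.5000: CF_t = 10.000000, DF = 0.520156, PV = 5.201557
  t = 10.0000: CF_t = 1010.000000, DF = 0.502566, PV = 507.591543
Price P = sum_t PV_t = 644.689917
Macaulay numerator sum_t t * PV_t:
  t * PV_t at t = 0.5000: 4.830918
  t * PV_t at t = 1.0000: 9.335107
  t * PV_t at t = 1.5000: 13.529141
  t * PV_t at t = 2.0000: 17.428845
  t * PV_t at t = 2.5000: 21.049329
  t * PV_t at t = 3.0000: 24.405019
  t * PV_t at t = 3.5000: 27.509684
  t * PV_t at t = 4.0000: 30.376462
  t * PV_t at t = 4.5000: 33.017894
  t * PV_t at t = 5.0000: 35.445941
  t * PV_t at t = 5.5000: 37.672014
  t * PV_t at t = 6.0000: 39.706998
  t * PV_t at t = 6.5000: 41.561270
  t * PV_t at t = 7.0000: 43.244725
  t * PV_t at t = 7.5000: 44.766796
  t * PV_t at t = 8.0000: 46.136473
  t * PV_t at t = 8.5000: 47.362321
  t * PV_t at t = 9.0000: 48.452503
  t * PV_t at t = 9.5000: 49.414791
  t * PV_t at t = 10.0000: 5075.915433
Macaulay duration D = (sum_t t * PV_t) / P = 5691.161663 / 644.689917 = 8.827750

Answer: Macaulay duration = 8.8278 years


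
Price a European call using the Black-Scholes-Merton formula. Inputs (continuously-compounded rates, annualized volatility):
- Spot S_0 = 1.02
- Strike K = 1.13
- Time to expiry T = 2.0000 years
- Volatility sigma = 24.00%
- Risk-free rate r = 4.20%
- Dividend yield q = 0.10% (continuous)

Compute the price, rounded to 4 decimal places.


Answer: Price = 0.1283

Derivation:
d1 = (ln(S/K) + (r - q + 0.5*sigma^2) * T) / (sigma * sqrt(T)) = 0.10955734
d2 = d1 - sigma * sqrt(T) = -0.22985391
exp(-rT) = 0.91943126; exp(-qT) = 0.99800200
C = S_0 * exp(-qT) * N(d1) - K * exp(-rT) * N(d2)
N(d1) = 0.54361978; N(d2) = 0.40910264
C = 1.0200 * 0.99800200 * 0.54361978 - 1.1300 * 0.91943126 * 0.40910264 = 0.1283


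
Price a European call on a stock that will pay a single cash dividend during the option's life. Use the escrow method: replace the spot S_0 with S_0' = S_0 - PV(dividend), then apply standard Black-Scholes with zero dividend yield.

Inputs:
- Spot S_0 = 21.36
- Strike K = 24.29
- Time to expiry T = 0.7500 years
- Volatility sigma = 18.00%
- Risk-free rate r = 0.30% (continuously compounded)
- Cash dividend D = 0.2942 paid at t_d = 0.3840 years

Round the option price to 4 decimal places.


PV(D) = D * exp(-r * t_d) = 0.2942 * 0.99884866 = 0.29386128
S_0' = S_0 - PV(D) = 21.3600 - 0.29386128 = 21.06613872
d1 = (ln(S_0'/K) + (r + sigma^2/2)*T) / (sigma*sqrt(T)) = -0.82110621
d2 = d1 - sigma*sqrt(T) = -0.97699079
exp(-rT) = 0.99775253
N(d1) = 0.20579289; N(d2) = 0.16428686
C = S_0' * N(d1) - K * exp(-rT) * N(d2) = 21.06613872 * 0.20579289 - 24.2900 * 0.99775253 * 0.16428686 = 0.3537

Answer: Price = 0.3537


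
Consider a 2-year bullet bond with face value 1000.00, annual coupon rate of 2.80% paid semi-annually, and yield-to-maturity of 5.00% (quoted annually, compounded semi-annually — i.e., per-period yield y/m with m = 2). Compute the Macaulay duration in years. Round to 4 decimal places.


Answer: Macaulay duration = 1.9579 years

Derivation:
Coupon per period c = face * coupon_rate / m = 14.000000
Periods per year m = 2; per-period yield y/m = 0.025000
Number of cashflows N = 4
Cashflows (t years, CF_t, discount factor 1/(1+y/m)^(m*t), PV):
  t = 0.5000: CF_t = 14.000000, DF = 0.975610, PV = 13.658537
  t = 1.0000: CF_t = 14.000000, DF = 0.951814, PV = 13.325402
  t = 1.5000: CF_t = 14.000000, DF = 0.928599, PV = 13.000392
  t = 2.0000: CF_t = 1014.000000, DF = 0.905951, PV = 918.633954
Price P = sum_t PV_t = 958.618284
Macaulay numerator sum_t t * PV_t:
  t * PV_t at t = 0.5000: 6.829268
  t * PV_t at t = 1.0000: 13.325402
  t * PV_t at t = 1.5000: 19.500588
  t * PV_t at t = 2.0000: 1837.267908
Macaulay duration D = (sum_t t * PV_t) / P = 1876.923165 / 958.618284 = 1.957946


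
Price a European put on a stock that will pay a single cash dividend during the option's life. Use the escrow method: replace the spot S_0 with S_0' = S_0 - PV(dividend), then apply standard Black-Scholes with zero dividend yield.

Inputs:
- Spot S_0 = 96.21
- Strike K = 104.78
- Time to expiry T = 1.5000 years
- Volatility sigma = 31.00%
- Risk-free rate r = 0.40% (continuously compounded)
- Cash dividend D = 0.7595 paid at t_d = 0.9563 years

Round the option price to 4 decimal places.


Answer: Price = 19.7663

Derivation:
PV(D) = D * exp(-r * t_d) = 0.7595 * 0.99618211 = 0.75660031
S_0' = S_0 - PV(D) = 96.2100 - 0.75660031 = 95.45339969
d1 = (ln(S_0'/K) + (r + sigma^2/2)*T) / (sigma*sqrt(T)) = -0.03990231
d2 = d1 - sigma*sqrt(T) = -0.41957322
exp(-rT) = 0.99401796
N(-d1) = 0.51591450; N(-d2) = 0.66260137
P = K * exp(-rT) * N(-d2) - S_0' * N(-d1) = 104.7800 * 0.99401796 * 0.66260137 - 95.45339969 * 0.51591450 = 19.7663


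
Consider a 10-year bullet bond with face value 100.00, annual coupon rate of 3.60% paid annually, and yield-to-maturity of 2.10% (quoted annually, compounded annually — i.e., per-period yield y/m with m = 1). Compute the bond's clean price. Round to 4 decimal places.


Coupon per period c = face * coupon_rate / m = 3.600000
Periods per year m = 1; per-period yield y/m = 0.021000
Number of cashflows N = 10
Cashflows (t years, CF_t, discount factor 1/(1+y/m)^(m*t), PV):
  t = 1.0000: CF_t = 3.600000, DF = 0.979432, PV = 3.525955
  t = 2.0000: CF_t = 3.600000, DF = 0.959287, PV = 3.453433
  t = 3.0000: CF_t = 3.600000, DF = 0.939556, PV = 3.382402
  t = 4.0000: CF_t = 3.600000, DF = 0.920231, PV = 3.312833
  t = 5.0000: CF_t = 3.600000, DF = 0.901304, PV = 3.244694
  t = 6.0000: CF_t = 3.600000, DF = 0.882766, PV = 3.177957
  t = 7.0000: CF_t = 3.600000, DF = 0.864609, PV = 3.112593
  t = 8.0000: CF_t = 3.600000, DF = 0.846826, PV = 3.048573
  t = 9.0000: CF_t = 3.600000, DF = 0.829408, PV = 2.985869
  t = 10.0000: CF_t = 103.600000, DF = 0.812349, PV = 84.159343
Price P = sum_t PV_t = 113.403652

Answer: Price = 113.4037


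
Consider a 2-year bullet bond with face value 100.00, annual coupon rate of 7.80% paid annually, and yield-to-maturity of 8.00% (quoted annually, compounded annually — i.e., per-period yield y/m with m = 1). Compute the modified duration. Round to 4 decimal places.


Answer: Modified duration = 1.7847

Derivation:
Coupon per period c = face * coupon_rate / m = 7.800000
Periods per year m = 1; per-period yield y/m = 0.080000
Number of cashflows N = 2
Cashflows (t years, CF_t, discount factor 1/(1+y/m)^(m*t), PV):
  t = 1.0000: CF_t = 7.800000, DF = 0.925926, PV = 7.222222
  t = 2.0000: CF_t = 107.800000, DF = 0.857339, PV = 92.421125
Price P = sum_t PV_t = 99.643347
First compute Macaulay numerator sum_t t * PV_t:
  t * PV_t at t = 1.0000: 7.222222
  t * PV_t at t = 2.0000: 184.842250
Macaulay duration D = 192.064472 / 99.643347 = 1.927519
Modified duration = D / (1 + y/m) = 1.927519 / (1 + 0.080000) = 1.784740


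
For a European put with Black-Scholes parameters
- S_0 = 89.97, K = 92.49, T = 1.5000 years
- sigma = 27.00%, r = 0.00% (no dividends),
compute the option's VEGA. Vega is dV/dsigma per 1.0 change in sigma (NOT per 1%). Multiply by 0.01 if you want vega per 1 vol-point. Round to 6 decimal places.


d1 = 0.0818031318; d2 = -0.2488779835
phi(d1) = 0.3976096995; exp(-qT) = 1.0000000000; exp(-rT) = 1.0000000000
Vega = S * exp(-qT) * phi(d1) * sqrt(T) = 89.9700 * 1.0000000000 * 0.3976096995 * 1.2247448714 = 43.812731

Answer: Vega = 43.812731


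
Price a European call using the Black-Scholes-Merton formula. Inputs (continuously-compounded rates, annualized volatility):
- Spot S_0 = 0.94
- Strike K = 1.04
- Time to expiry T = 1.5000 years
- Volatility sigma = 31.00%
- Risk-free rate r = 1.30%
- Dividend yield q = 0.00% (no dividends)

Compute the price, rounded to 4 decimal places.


d1 = (ln(S/K) + (r - q + 0.5*sigma^2) * T) / (sigma * sqrt(T)) = -0.02507729
d2 = d1 - sigma * sqrt(T) = -0.40474820
exp(-rT) = 0.98068890; exp(-qT) = 1.00000000
C = S_0 * exp(-qT) * N(d1) - K * exp(-rT) * N(d2)
N(d1) = 0.48999666; N(d2) = 0.34283130
C = 0.9400 * 1.00000000 * 0.48999666 - 1.0400 * 0.98068890 * 0.34283130 = 0.1109

Answer: Price = 0.1109


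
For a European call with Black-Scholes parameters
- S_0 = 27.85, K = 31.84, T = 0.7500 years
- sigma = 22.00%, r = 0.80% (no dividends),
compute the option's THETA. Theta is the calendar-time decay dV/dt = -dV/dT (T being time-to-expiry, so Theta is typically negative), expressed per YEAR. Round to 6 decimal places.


Answer: Theta = -1.251648

Derivation:
d1 = -0.5759876942; d2 = -0.7665132831
phi(d1) = 0.3379628012; exp(-qT) = 1.0000000000; exp(-rT) = 0.9940179641
Theta = -S*exp(-qT)*phi(d1)*sigma/(2*sqrt(T)) - r*K*exp(-rT)*N(d2) + q*S*exp(-qT)*N(d1)
N(d1) = 0.2823117497; N(d2) = 0.2216854757; sqrt(T) = 0.8660254038
Term 1 = -27.8500 * 1.0000000000 * 0.3379628012 * 0.2200 / (2 * 0.8660254038) = -1.1955180956
Term 2 = -0.0080 * 31.8400 * 0.9940179641 * 0.2216854757 = -0.0561299324
Term 3 = 0 (no dividend yield, q = 0)
Theta = -1.1955180956 + (-0.0561299324) + (0.0000000000) = -1.251648


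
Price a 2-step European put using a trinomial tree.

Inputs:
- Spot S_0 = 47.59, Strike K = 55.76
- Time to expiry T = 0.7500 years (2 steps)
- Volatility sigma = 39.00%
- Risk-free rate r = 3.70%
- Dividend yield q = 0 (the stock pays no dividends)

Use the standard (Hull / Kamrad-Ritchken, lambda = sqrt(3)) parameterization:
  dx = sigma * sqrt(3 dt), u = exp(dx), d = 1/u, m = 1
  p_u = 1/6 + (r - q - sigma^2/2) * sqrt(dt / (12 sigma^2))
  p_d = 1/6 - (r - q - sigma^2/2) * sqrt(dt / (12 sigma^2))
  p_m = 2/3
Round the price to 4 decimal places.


dt = T/N = 0.375000; dx = sigma*sqrt(3*dt) = 0.413657
u = exp(dx) = 1.512339; d = 1/u = 0.661227
p_u = 0.148966, p_m = 0.666667, p_d = 0.184367
Discount per step: exp(-r*dt) = 0.986221
Stock lattice S(k, j) with j the centered position index:
  k=0: S(0,+0) = 47.5900
  k=1: S(1,-1) = 31.4678; S(1,+0) = 47.5900; S(1,+1) = 71.9722
  k=2: S(2,-2) = 20.8074; S(2,-1) = 31.4678; S(2,+0) = 47.5900; S(2,+1) = 71.9722; S(2,+2) = 108.8464
Terminal payoffs V(N, j) = max(K - S_T, 0):
  V(2,-2) = 34.952620; V(2,-1) = 24.292188; V(2,+0) = 8.170000; V(2,+1) = 0.000000; V(2,+2) = 0.000000
Backward induction: V(k, j) = exp(-r*dt) * [p_u * V(k+1, j+1) + p_m * V(k+1, j) + p_d * V(k+1, j-1)]
  V(1,-1) = exp(-r*dt) * [p_u*8.170000 + p_m*24.292188 + p_d*34.952620] = 23.527241
  V(1,+0) = exp(-r*dt) * [p_u*0.000000 + p_m*8.170000 + p_d*24.292188] = 9.788581
  V(1,+1) = exp(-r*dt) * [p_u*0.000000 + p_m*0.000000 + p_d*8.170000] = 1.485523
  V(0,+0) = exp(-r*dt) * [p_u*1.485523 + p_m*9.788581 + p_d*23.527241] = 10.931923

Answer: Price = V(0,0) = 10.9319


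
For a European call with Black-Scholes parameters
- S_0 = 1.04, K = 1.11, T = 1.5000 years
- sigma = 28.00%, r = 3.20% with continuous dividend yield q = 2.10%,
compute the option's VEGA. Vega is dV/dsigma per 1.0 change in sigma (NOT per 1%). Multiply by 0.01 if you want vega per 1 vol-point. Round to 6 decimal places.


d1 = 0.0296291966; d2 = -0.3132993674
phi(d1) = 0.3987672053; exp(-qT) = 0.9689909565; exp(-rT) = 0.9531337871
Vega = S * exp(-qT) * phi(d1) * sqrt(T) = 1.0400 * 0.9689909565 * 0.3987672053 * 1.2247448714 = 0.492173

Answer: Vega = 0.492173


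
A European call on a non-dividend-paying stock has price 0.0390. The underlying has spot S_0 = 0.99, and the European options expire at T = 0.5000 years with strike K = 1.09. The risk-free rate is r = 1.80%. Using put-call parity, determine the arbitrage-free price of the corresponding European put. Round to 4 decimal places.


Put-call parity: C - P = S_0 * exp(-qT) - K * exp(-rT).
S_0 * exp(-qT) = 0.9900 * 1.00000000 = 0.99000000
K * exp(-rT) = 1.0900 * 0.99104038 = 1.08023401
P = C - S*exp(-qT) + K*exp(-rT)
P = 0.0390 - 0.99000000 + 1.08023401 = 0.1292

Answer: Put price = 0.1292


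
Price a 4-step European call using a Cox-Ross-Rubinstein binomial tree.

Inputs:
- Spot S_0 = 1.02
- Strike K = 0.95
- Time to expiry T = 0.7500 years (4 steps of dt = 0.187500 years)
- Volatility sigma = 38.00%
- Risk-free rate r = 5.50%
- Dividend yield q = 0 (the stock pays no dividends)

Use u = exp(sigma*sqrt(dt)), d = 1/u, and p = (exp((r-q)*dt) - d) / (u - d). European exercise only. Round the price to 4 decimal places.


Answer: Price = V(0,0) = 0.1895

Derivation:
dt = T/N = 0.187500
u = exp(sigma*sqrt(dt)) = 1.178856; d = 1/u = 0.848280
p = (exp((r-q)*dt) - d) / (u - d) = 0.490313
Discount per step: exp(-r*dt) = 0.989740
Stock lattice S(k, i) with i counting down-moves:
  k=0: S(0,0) = 1.0200
  k=1: S(1,0) = 1.2024; S(1,1) = 0.8652
  k=2: S(2,0) = 1.4175; S(2,1) = 1.0200; S(2,2) = 0.7340
  k=3: S(3,0) = 1.6710; S(3,1) = 1.2024; S(3,2) = 0.8652; S(3,3) = 0.6226
  k=4: S(4,0) = 1.9699; S(4,1) = 1.4175; S(4,2) = 1.0200; S(4,3) = 0.7340; S(4,4) = 0.5281
Terminal payoffs V(N, i) = max(S_T - K, 0):
  V(4,0) = 1.019898; V(4,1) = 0.467496; V(4,2) = 0.070000; V(4,3) = 0.000000; V(4,4) = 0.000000
Backward induction: V(k, i) = exp(-r*dt) * [p * V(k+1, i) + (1-p) * V(k+1, i+1)].
  V(3,0) = exp(-r*dt) * [p*1.019898 + (1-p)*0.467496] = 0.730771
  V(3,1) = exp(-r*dt) * [p*0.467496 + (1-p)*0.070000] = 0.262180
  V(3,2) = exp(-r*dt) * [p*0.070000 + (1-p)*0.000000] = 0.033970
  V(3,3) = exp(-r*dt) * [p*0.000000 + (1-p)*0.000000] = 0.000000
  V(2,0) = exp(-r*dt) * [p*0.730771 + (1-p)*0.262180] = 0.486890
  V(2,1) = exp(-r*dt) * [p*0.262180 + (1-p)*0.033970] = 0.144368
  V(2,2) = exp(-r*dt) * [p*0.033970 + (1-p)*0.000000] = 0.016485
  V(1,0) = exp(-r*dt) * [p*0.486890 + (1-p)*0.144368] = 0.309107
  V(1,1) = exp(-r*dt) * [p*0.144368 + (1-p)*0.016485] = 0.078375
  V(0,0) = exp(-r*dt) * [p*0.309107 + (1-p)*0.078375] = 0.189541


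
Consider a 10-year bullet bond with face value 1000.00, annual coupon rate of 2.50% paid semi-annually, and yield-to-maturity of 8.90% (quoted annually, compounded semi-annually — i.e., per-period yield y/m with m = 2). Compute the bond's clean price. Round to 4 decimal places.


Answer: Price = 581.9367

Derivation:
Coupon per period c = face * coupon_rate / m = 12.500000
Periods per year m = 2; per-period yield y/m = 0.044500
Number of cashflows N = 20
Cashflows (t years, CF_t, discount factor 1/(1+y/m)^(m*t), PV):
  t = 0.5000: CF_t = 12.500000, DF = 0.957396, PV = 11.967449
  t = 1.0000: CF_t = 12.500000, DF = 0.916607, PV = 11.457586
  t = 1.5000: CF_t = 12.500000, DF = 0.877556, PV = 10.969446
  t = 2.0000: CF_t = 12.500000, DF = 0.840168, PV = 10.502102
  t = 2.5000: CF_t = 12.500000, DF = 0.804374, PV = 10.054669
  t = 3.0000: CF_t = 12.500000, DF = 0.770104, PV = 9.626299
  t = 3.5000: CF_t = 12.500000, DF = 0.737294, PV = 9.216179
  t = 4.0000: CF_t = 12.500000, DF = 0.705883, PV = 8.823532
  t = 4.5000: CF_t = 12.500000, DF = 0.675809, PV = 8.447613
  t = 5.0000: CF_t = 12.500000, DF = 0.647017, PV = 8.087710
  t = 5.5000: CF_t = 12.500000, DF = 0.619451, PV = 7.743140
  t = 6.0000: CF_t = 12.500000, DF = 0.593060, PV = 7.413251
  t = 6.5000: CF_t = 12.500000, DF = 0.567793, PV = 7.097416
  t = 7.0000: CF_t = 12.500000, DF = 0.543603, PV = 6.795036
  t = 7.5000: CF_t = 12.500000, DF = 0.520443, PV = 6.505540
  t = 8.0000: CF_t = 12.500000, DF = 0.498270, PV = 6.228377
  t = 8.5000: CF_t = 12.500000, DF = 0.477042, PV = 5.963023
  t = 9.0000: CF_t = 12.500000, DF = 0.456718, PV = 5.708973
  t = 9.5000: CF_t = 12.500000, DF = 0.437260, PV = 5.465748
  t = 10.0000: CF_t = 1012.500000, DF = 0.418631, PV = 423.863623
Price P = sum_t PV_t = 581.936711
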